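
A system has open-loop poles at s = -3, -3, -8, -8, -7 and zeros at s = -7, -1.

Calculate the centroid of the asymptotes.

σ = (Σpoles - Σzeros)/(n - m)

σ = (Σpoles - Σzeros)/(n - m) = (-29 - (-8))/(5 - 2) = -21/3 = -7.0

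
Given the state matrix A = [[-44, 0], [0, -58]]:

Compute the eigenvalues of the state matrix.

For diagonal matrix, eigenvalues are diagonal entries: λ₁ = -44, λ₂ = -58.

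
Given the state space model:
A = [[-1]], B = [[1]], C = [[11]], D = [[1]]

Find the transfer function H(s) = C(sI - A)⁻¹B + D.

(sI - A)⁻¹ = 1/(s + 1). H(s) = 11×1/(s + 1) + 1 = (s + 12)/(s + 1).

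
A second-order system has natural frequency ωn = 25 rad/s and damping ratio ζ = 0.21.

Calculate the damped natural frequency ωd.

ωd = ωn√(1 - ζ²) = 25√(1 - 0.21²) = 24.44 rad/s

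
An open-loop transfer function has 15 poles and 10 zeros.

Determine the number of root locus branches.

Root locus has n branches where n = number of poles = 15.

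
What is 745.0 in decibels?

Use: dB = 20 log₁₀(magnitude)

dB = 20 log₁₀(745.0) = 57.4 dB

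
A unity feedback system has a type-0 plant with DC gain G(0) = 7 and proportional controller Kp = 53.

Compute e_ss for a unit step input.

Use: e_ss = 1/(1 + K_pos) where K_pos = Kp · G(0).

K_pos = Kp · G(0) = 53 × 7 = 371. e_ss = 1/(1 + 371) = 0.0027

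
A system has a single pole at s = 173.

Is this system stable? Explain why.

Pole at s = 173 is in the right half-plane. Unstable.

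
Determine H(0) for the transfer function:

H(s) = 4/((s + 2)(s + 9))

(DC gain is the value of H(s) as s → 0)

DC gain = H(0) = 4/(2 × 9) = 4/18 = 0.2222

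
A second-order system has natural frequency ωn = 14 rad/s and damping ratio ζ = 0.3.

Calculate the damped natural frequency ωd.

ωd = ωn√(1 - ζ²) = 14√(1 - 0.3²) = 13.36 rad/s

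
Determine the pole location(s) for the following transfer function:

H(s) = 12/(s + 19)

Pole is where denominator = 0: s + 19 = 0, so s = -19.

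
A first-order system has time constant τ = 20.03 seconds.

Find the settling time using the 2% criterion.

For first-order system, 2% settling time ≈ 4τ = 4 × 20.03 = 80.12 s.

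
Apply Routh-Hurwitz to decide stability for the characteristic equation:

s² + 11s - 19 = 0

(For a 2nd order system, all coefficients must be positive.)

Coefficients: 1, 11, -19. c=-19 not positive, so system is unstable.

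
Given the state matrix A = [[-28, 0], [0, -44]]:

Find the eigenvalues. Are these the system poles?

For diagonal matrix, eigenvalues are diagonal entries: λ₁ = -28, λ₂ = -44. Eigenvalues of A = system poles.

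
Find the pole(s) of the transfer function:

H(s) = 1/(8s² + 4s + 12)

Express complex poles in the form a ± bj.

Discriminant = 4² - 4×8×12 = 16 - 384 = -368 < 0, so the poles are a complex conjugate pair s = (-4 ± j√368)/(2×8). Real part = -4/(2×8) = -4/16 = -0.25; imaginary part = ±√368/(2×8) ≈ 1.1990. Poles: s = -0.25 ± 1.1990j.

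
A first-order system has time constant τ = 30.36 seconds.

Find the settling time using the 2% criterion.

For first-order system, 2% settling time ≈ 4τ = 4 × 30.36 = 121.44 s.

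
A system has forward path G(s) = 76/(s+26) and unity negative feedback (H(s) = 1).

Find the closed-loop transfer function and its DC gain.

T(s) = G/(1+GH) = [76/(s+26)] / [1 + 76/(s+26)] = 76/(s+26+76) = 76/(s+102). DC gain = 76/102 = 0.7451.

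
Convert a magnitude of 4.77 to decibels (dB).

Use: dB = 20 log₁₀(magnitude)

dB = 20 log₁₀(4.77) = 13.6 dB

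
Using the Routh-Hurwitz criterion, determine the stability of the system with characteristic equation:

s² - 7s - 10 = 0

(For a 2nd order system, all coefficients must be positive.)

Coefficients: 1, -7, -10. b=-7, c=-10 not positive, so system is unstable.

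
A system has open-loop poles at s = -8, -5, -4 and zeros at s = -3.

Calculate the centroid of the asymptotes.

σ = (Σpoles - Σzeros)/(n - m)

σ = (Σpoles - Σzeros)/(n - m) = (-17 - (-3))/(3 - 1) = -14/2 = -7.0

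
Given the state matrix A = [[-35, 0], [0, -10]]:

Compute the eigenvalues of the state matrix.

For diagonal matrix, eigenvalues are diagonal entries: λ₁ = -35, λ₂ = -10.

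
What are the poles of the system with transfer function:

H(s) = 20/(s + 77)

Pole is where denominator = 0: s + 77 = 0, so s = -77.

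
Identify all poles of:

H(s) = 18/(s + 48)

Pole is where denominator = 0: s + 48 = 0, so s = -48.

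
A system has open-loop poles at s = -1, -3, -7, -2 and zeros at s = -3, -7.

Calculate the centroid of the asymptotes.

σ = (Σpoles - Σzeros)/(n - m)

σ = (Σpoles - Σzeros)/(n - m) = (-13 - (-10))/(4 - 2) = -3/2 = -1.5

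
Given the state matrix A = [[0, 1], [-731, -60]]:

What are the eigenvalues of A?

det(A - λI) = λ² - (-60)λ + 731 = (λ - (-17))(λ - (-43)). Eigenvalues: -17, -43.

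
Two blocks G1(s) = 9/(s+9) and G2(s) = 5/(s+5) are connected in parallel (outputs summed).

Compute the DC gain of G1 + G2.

Parallel: G_eq = G1 + G2. DC gain = G1(0) + G2(0) = 9/9 + 5/5 = 1 + 1 = 2.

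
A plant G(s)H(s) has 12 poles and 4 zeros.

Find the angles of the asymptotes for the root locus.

n - m = 12 - 4 = 8. Angles: θk = (2k + 1)·180°/8 = 22.5°, 67.5°, 112.5°, 157.5°, 202.5°, 247.5°, 292.5°, 337.5°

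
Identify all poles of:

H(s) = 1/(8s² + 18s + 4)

Discriminant = 18² - 4×8×4 = 324 - 128 = 196 > 0, so two distinct real poles. Using quadratic formula: s = (-18 ± √196)/(2×8) = (-18 ± √196)/16, with √196 = 14. s₁ = -4/16 = -0.25, s₂ = -32/16 = -2. Poles: s₁ = -0.25, s₂ = -2.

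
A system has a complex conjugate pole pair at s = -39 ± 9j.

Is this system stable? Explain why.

Real part of poles is -39 (< 0, left half-plane). Stable.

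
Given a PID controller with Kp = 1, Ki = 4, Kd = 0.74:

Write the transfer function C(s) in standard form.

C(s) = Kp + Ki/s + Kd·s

Substituting values: C(s) = 1 + 4/s + 0.74s = (0.74s² + s + 4)/s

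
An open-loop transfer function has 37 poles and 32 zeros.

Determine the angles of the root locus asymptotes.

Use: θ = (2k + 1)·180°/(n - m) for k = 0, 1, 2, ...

n - m = 37 - 32 = 5. Angles: θk = (2k + 1)·180°/5 = 36°, 108°, 180°, 252°, 324°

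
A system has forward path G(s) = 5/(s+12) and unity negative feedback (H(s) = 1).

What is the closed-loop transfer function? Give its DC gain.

T(s) = G/(1+GH) = [5/(s+12)] / [1 + 5/(s+12)] = 5/(s+12+5) = 5/(s+17). DC gain = 5/17 = 0.2941.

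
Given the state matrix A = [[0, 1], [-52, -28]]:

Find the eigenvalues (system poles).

det(A - λI) = λ² - (-28)λ + 52 = (λ - (-2))(λ - (-26)). Eigenvalues: -2, -26.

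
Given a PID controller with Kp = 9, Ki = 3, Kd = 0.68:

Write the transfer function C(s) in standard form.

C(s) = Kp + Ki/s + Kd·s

Substituting values: C(s) = 9 + 3/s + 0.68s = (0.68s² + 9s + 3)/s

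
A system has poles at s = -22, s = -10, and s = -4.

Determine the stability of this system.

All poles are in the left half-plane. System is stable.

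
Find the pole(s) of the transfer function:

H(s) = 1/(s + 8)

Pole is where denominator = 0: s + 8 = 0, so s = -8.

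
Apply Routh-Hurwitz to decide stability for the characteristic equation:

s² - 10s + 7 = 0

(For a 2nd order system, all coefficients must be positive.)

Coefficients: 1, -10, 7. b=-10 not positive, so system is unstable.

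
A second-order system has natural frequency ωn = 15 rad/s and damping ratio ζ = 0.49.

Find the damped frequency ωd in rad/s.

ωd = ωn√(1 - ζ²) = 15√(1 - 0.49²) = 13.08 rad/s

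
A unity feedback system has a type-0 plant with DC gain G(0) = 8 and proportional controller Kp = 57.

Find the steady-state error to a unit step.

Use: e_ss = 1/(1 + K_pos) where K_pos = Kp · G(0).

K_pos = Kp · G(0) = 57 × 8 = 456. e_ss = 1/(1 + 456) = 0.0022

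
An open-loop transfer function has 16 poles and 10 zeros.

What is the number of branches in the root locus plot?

Root locus has n branches where n = number of poles = 16.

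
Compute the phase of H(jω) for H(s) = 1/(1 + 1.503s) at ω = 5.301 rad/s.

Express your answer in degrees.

Phase = -arctan(ωτ) = -arctan(5.301 × 1.503) = -82.8°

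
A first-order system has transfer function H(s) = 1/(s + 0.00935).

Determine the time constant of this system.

For H(s) = 1/(s + 1/τ), the pole is at -1/τ = -0.00935, so τ = 1/0.00935 = 107 s.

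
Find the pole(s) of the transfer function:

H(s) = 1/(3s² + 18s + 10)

Discriminant = 18² - 4×3×10 = 324 - 120 = 204 > 0, so two distinct real poles. Using quadratic formula: s = (-18 ± √204)/(2×3) = (-18 ± √204)/6, with √204 ≈ 14.2829. s₁ ≈ -0.6195, s₂ ≈ -5.3805. Poles: s₁ = -0.6195, s₂ = -5.3805.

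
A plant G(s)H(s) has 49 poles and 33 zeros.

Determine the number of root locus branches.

Root locus has n branches where n = number of poles = 49.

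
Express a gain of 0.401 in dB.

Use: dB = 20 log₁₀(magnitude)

dB = 20 log₁₀(0.401) = -7.9 dB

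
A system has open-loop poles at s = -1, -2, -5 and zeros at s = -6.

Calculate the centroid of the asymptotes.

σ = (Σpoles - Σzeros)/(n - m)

σ = (Σpoles - Σzeros)/(n - m) = (-8 - (-6))/(3 - 1) = -2/2 = -1.0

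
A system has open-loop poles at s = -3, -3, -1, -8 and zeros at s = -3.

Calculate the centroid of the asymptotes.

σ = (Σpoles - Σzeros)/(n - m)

σ = (Σpoles - Σzeros)/(n - m) = (-15 - (-3))/(4 - 1) = -12/3 = -4.0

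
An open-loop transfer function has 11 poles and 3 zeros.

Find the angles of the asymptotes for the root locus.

n - m = 11 - 3 = 8. Angles: θk = (2k + 1)·180°/8 = 22.5°, 67.5°, 112.5°, 157.5°, 202.5°, 247.5°, 292.5°, 337.5°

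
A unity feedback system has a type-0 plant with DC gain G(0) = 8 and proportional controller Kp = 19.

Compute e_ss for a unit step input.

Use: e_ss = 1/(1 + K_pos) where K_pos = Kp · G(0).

K_pos = Kp · G(0) = 19 × 8 = 152. e_ss = 1/(1 + 152) = 0.0065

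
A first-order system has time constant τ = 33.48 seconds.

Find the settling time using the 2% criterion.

For first-order system, 2% settling time ≈ 4τ = 4 × 33.48 = 133.92 s.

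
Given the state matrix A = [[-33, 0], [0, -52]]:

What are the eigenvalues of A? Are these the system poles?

For diagonal matrix, eigenvalues are diagonal entries: λ₁ = -33, λ₂ = -52. Eigenvalues of A = system poles.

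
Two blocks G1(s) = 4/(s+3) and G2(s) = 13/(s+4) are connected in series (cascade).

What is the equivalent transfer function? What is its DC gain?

Series: multiply transfer functions. G_eq = 4/(s+3) × 13/(s+4) = 52/((s+3)(s+4)). DC gain = 52/(3×4) = 4.3333.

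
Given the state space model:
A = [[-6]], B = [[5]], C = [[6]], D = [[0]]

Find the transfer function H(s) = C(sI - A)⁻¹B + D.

(sI - A)⁻¹ = 1/(s + 6). H(s) = 6 × 5/(s + 6) + 0 = 30/(s + 6).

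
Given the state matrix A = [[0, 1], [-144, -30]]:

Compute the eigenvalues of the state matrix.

det(A - λI) = λ² - (-30)λ + 144 = (λ - (-6))(λ - (-24)). Eigenvalues: -6, -24.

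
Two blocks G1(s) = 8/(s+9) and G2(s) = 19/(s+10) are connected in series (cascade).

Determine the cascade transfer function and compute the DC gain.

Series: multiply transfer functions. G_eq = 8/(s+9) × 19/(s+10) = 152/((s+9)(s+10)). DC gain = 152/(9×10) = 1.6889.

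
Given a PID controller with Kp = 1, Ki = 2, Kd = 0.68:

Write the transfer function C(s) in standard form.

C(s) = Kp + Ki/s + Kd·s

Substituting values: C(s) = 1 + 2/s + 0.68s = (0.68s² + s + 2)/s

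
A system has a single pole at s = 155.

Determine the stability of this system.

Pole at s = 155 is in the right half-plane. Unstable.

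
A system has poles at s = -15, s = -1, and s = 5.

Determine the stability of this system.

Pole(s) at s = 5 are not in the left half-plane. System is unstable.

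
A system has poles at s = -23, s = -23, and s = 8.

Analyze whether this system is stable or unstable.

Pole(s) at s = 8 are not in the left half-plane. System is unstable.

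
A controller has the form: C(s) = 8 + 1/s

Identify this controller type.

This is a Proportional-Integral (PI) controller.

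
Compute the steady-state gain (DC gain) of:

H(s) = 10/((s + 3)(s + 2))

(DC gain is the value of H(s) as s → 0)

DC gain = H(0) = 10/(3 × 2) = 10/6 = 1.6667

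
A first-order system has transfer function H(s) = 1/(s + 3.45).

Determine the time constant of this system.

For H(s) = 1/(s + 1/τ), the pole is at -1/τ = -3.45, so τ = 1/3.45 = 0.2899 s.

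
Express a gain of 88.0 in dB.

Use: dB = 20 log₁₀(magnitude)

dB = 20 log₁₀(88.0) = 38.9 dB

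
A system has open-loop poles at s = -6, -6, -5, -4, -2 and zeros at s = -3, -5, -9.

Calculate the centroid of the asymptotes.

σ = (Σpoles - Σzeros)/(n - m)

σ = (Σpoles - Σzeros)/(n - m) = (-23 - (-17))/(5 - 3) = -6/2 = -3.0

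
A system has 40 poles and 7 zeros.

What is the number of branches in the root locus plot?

Root locus has n branches where n = number of poles = 40.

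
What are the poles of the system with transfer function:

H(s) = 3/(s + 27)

Pole is where denominator = 0: s + 27 = 0, so s = -27.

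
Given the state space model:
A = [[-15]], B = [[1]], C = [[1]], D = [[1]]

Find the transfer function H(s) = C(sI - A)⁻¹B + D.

(sI - A)⁻¹ = 1/(s + 15). H(s) = 1×1/(s + 15) + 1 = (s + 16)/(s + 15).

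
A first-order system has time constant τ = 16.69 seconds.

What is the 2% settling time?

For first-order system, 2% settling time ≈ 4τ = 4 × 16.69 = 66.76 s.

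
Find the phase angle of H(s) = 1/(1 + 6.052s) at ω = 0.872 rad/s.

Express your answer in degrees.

Phase = -arctan(ωτ) = -arctan(0.872 × 6.052) = -79.3°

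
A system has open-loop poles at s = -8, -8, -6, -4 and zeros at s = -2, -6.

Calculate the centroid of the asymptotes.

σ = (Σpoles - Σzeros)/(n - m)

σ = (Σpoles - Σzeros)/(n - m) = (-26 - (-8))/(4 - 2) = -18/2 = -9.0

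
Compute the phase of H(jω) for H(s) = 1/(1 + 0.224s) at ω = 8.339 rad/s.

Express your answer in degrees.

Phase = -arctan(ωτ) = -arctan(8.339 × 0.224) = -61.8°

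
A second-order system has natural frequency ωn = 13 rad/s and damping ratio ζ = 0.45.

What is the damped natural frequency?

ωd = ωn√(1 - ζ²) = 13√(1 - 0.45²) = 11.61 rad/s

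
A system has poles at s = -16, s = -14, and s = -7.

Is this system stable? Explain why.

All poles are in the left half-plane. System is stable.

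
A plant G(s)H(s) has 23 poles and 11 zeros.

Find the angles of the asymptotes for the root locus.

n - m = 23 - 11 = 12. Angles: θk = (2k + 1)·180°/12 = 15°, 45°, 75°, 105°, 135°, 165°, 195°, 225°, 255°, 285°, 315°, 345°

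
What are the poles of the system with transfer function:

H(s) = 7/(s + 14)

Pole is where denominator = 0: s + 14 = 0, so s = -14.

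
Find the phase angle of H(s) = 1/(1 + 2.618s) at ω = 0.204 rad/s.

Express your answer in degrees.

Phase = -arctan(ωτ) = -arctan(0.204 × 2.618) = -28.1°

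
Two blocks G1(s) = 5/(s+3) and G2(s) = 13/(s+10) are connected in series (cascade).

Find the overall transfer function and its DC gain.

Series: multiply transfer functions. G_eq = 5/(s+3) × 13/(s+10) = 65/((s+3)(s+10)). DC gain = 65/(3×10) = 2.1667.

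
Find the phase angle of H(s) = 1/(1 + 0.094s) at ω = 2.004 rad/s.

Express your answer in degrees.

Phase = -arctan(ωτ) = -arctan(2.004 × 0.094) = -10.7°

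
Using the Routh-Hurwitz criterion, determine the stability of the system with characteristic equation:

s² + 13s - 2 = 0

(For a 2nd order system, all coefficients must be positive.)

Coefficients: 1, 13, -2. c=-2 not positive, so system is unstable.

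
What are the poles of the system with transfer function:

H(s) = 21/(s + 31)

Pole is where denominator = 0: s + 31 = 0, so s = -31.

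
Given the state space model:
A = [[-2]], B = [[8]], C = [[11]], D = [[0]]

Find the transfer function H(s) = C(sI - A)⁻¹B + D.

(sI - A)⁻¹ = 1/(s + 2). H(s) = 11 × 8/(s + 2) + 0 = 88/(s + 2).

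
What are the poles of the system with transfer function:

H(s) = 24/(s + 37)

Pole is where denominator = 0: s + 37 = 0, so s = -37.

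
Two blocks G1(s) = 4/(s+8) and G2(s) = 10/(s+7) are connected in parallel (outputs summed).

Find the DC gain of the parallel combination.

Parallel: G_eq = G1 + G2. DC gain = G1(0) + G2(0) = 4/8 + 10/7 = 0.5 + 1.4286 = 1.9286.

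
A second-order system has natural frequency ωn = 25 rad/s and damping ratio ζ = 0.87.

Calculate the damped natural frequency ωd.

ωd = ωn√(1 - ζ²) = 25√(1 - 0.87²) = 12.33 rad/s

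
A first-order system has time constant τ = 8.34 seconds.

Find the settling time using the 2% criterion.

For first-order system, 2% settling time ≈ 4τ = 4 × 8.34 = 33.36 s.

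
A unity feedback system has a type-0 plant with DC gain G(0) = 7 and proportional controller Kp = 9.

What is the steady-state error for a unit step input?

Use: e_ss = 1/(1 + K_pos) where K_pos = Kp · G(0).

K_pos = Kp · G(0) = 9 × 7 = 63. e_ss = 1/(1 + 63) = 0.015625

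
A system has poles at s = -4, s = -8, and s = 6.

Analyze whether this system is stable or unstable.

Pole(s) at s = 6 are not in the left half-plane. System is unstable.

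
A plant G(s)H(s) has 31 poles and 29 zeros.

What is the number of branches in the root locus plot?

Root locus has n branches where n = number of poles = 31.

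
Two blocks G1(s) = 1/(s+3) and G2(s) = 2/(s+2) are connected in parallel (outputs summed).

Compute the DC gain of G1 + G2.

Parallel: G_eq = G1 + G2. DC gain = G1(0) + G2(0) = 1/3 + 2/2 = 0.3333 + 1 = 1.3333.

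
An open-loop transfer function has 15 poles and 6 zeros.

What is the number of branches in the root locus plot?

Root locus has n branches where n = number of poles = 15.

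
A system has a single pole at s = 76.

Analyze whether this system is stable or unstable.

Pole at s = 76 is in the right half-plane. Unstable.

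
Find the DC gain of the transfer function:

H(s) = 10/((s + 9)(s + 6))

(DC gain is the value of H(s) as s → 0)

DC gain = H(0) = 10/(9 × 6) = 10/54 = 0.1852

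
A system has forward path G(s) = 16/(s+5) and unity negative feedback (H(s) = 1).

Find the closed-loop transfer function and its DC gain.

T(s) = G/(1+GH) = [16/(s+5)] / [1 + 16/(s+5)] = 16/(s+5+16) = 16/(s+21). DC gain = 16/21 = 0.7619.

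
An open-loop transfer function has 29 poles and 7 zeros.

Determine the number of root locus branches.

Root locus has n branches where n = number of poles = 29.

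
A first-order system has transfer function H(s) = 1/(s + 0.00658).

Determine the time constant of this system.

For H(s) = 1/(s + 1/τ), the pole is at -1/τ = -0.00658, so τ = 1/0.00658 = 152 s.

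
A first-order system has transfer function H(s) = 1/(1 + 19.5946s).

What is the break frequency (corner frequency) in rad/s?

Corner frequency = 1/τ = 1/19.5946 = 0.051 rad/s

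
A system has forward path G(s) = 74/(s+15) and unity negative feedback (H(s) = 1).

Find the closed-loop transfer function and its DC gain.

T(s) = G/(1+GH) = [74/(s+15)] / [1 + 74/(s+15)] = 74/(s+15+74) = 74/(s+89). DC gain = 74/89 = 0.8315.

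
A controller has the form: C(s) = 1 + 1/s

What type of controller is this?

This is a Proportional-Integral (PI) controller.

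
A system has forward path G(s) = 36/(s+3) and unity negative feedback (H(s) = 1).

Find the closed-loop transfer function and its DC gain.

T(s) = G/(1+GH) = [36/(s+3)] / [1 + 36/(s+3)] = 36/(s+3+36) = 36/(s+39). DC gain = 36/39 = 0.9231.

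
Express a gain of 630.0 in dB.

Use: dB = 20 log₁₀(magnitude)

dB = 20 log₁₀(630.0) = 56.0 dB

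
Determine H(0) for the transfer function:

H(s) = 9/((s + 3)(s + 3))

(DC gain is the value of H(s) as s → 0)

DC gain = H(0) = 9/(3 × 3) = 9/9 = 1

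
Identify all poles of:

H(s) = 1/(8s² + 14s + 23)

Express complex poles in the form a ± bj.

Discriminant = 14² - 4×8×23 = 196 - 736 = -540 < 0, so the poles are a complex conjugate pair s = (-14 ± j√540)/(2×8). Real part = -14/(2×8) = -14/16 = -0.875; imaginary part = ±√540/(2×8) ≈ 1.4524. Poles: s = -0.875 ± 1.4524j.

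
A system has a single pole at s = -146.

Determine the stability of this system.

Pole at s = -146 is in the left half-plane. Stable.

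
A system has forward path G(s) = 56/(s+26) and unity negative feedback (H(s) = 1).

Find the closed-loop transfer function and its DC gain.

T(s) = G/(1+GH) = [56/(s+26)] / [1 + 56/(s+26)] = 56/(s+26+56) = 56/(s+82). DC gain = 56/82 = 0.6829.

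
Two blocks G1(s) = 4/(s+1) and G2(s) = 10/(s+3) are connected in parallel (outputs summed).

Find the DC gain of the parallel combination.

Parallel: G_eq = G1 + G2. DC gain = G1(0) + G2(0) = 4/1 + 10/3 = 4 + 3.3333 = 7.3333.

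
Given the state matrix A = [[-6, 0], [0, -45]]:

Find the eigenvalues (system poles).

For diagonal matrix, eigenvalues are diagonal entries: λ₁ = -6, λ₂ = -45.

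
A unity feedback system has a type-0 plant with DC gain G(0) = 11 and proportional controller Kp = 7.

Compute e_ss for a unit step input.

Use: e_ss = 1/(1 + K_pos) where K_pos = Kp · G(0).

K_pos = Kp · G(0) = 7 × 11 = 77. e_ss = 1/(1 + 77) = 0.0128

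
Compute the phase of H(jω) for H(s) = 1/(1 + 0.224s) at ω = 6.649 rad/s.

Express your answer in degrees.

Phase = -arctan(ωτ) = -arctan(6.649 × 0.224) = -56.1°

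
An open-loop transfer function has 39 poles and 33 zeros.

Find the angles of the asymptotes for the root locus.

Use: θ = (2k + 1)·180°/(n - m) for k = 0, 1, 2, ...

n - m = 39 - 33 = 6. Angles: θk = (2k + 1)·180°/6 = 30°, 90°, 150°, 210°, 270°, 330°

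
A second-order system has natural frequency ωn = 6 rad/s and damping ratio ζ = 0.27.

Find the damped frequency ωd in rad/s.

ωd = ωn√(1 - ζ²) = 6√(1 - 0.27²) = 5.78 rad/s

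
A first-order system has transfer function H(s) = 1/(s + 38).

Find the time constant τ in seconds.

For H(s) = 1/(s + 1/τ), the pole is at -1/τ = -38, so τ = 1/38 = 0.0263 s.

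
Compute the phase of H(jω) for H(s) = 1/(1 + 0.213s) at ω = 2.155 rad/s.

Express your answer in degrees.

Phase = -arctan(ωτ) = -arctan(2.155 × 0.213) = -24.7°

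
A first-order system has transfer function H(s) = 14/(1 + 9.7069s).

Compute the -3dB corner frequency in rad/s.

Corner frequency = 1/τ = 1/9.7069 = 0.103 rad/s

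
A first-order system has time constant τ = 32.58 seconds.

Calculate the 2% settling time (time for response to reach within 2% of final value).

For first-order system, 2% settling time ≈ 4τ = 4 × 32.58 = 130.32 s.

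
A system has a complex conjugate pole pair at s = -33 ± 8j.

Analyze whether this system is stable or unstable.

Real part of poles is -33 (< 0, left half-plane). Stable.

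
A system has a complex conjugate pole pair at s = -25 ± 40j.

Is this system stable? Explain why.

Real part of poles is -25 (< 0, left half-plane). Stable.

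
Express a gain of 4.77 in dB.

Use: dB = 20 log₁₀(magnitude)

dB = 20 log₁₀(4.77) = 13.6 dB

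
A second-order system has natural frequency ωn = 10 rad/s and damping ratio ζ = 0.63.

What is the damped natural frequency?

ωd = ωn√(1 - ζ²) = 10√(1 - 0.63²) = 7.77 rad/s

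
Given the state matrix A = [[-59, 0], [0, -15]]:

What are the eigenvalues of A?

For diagonal matrix, eigenvalues are diagonal entries: λ₁ = -59, λ₂ = -15.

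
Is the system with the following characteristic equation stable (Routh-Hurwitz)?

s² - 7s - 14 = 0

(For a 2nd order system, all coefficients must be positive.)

Coefficients: 1, -7, -14. b=-7, c=-14 not positive, so system is unstable.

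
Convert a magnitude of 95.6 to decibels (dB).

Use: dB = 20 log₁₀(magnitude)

dB = 20 log₁₀(95.6) = 39.6 dB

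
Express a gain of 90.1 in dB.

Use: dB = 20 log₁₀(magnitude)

dB = 20 log₁₀(90.1) = 39.1 dB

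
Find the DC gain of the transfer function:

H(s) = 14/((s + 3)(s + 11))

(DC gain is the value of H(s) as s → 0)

DC gain = H(0) = 14/(3 × 11) = 14/33 = 0.4242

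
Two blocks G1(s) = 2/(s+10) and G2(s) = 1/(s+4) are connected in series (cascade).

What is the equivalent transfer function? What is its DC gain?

Series: multiply transfer functions. G_eq = 2/(s+10) × 1/(s+4) = 2/((s+10)(s+4)). DC gain = 2/(10×4) = 0.05.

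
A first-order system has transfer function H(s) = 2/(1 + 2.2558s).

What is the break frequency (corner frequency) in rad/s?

Corner frequency = 1/τ = 1/2.2558 = 0.443 rad/s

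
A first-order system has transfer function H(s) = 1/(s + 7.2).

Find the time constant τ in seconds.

For H(s) = 1/(s + 1/τ), the pole is at -1/τ = -7.2, so τ = 1/7.2 = 0.1389 s.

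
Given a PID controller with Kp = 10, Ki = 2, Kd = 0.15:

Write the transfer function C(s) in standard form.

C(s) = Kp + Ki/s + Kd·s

Substituting values: C(s) = 10 + 2/s + 0.15s = (0.15s² + 10s + 2)/s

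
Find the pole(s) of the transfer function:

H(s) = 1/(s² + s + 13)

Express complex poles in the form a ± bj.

Discriminant = 1² - 4×1×13 = 1 - 52 = -51 < 0, so the poles are a complex conjugate pair s = (-1 ± j√51)/(2×1). Real part = -1/(2×1) = -1/2 = -0.5; imaginary part = ±√51/(2×1) ≈ 3.5707. Poles: s = -0.5 ± 3.5707j.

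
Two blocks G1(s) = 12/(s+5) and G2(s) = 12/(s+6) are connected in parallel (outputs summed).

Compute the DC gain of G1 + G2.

Parallel: G_eq = G1 + G2. DC gain = G1(0) + G2(0) = 12/5 + 12/6 = 2.4 + 2 = 4.4.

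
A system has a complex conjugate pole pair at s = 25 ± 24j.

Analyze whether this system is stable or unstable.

Real part of poles is 25 (> 0, right half-plane). Unstable.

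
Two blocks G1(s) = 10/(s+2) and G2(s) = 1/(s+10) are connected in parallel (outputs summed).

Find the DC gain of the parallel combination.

Parallel: G_eq = G1 + G2. DC gain = G1(0) + G2(0) = 10/2 + 1/10 = 5 + 0.1 = 5.1.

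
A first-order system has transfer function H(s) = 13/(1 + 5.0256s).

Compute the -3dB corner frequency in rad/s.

Corner frequency = 1/τ = 1/5.0256 = 0.199 rad/s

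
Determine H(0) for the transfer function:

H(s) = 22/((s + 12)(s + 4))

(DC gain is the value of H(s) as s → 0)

DC gain = H(0) = 22/(12 × 4) = 22/48 = 0.4583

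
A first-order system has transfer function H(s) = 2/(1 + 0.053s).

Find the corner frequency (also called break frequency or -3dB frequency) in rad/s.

Corner frequency = 1/τ = 1/0.053 = 18.868 rad/s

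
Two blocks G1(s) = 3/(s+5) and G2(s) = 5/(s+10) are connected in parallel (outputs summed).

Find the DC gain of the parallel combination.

Parallel: G_eq = G1 + G2. DC gain = G1(0) + G2(0) = 3/5 + 5/10 = 0.6 + 0.5 = 1.1.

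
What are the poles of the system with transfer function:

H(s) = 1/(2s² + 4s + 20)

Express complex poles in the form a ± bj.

Discriminant = 4² - 4×2×20 = 16 - 160 = -144 < 0, so the poles are a complex conjugate pair s = (-4 ± j√144)/(2×2). Real part = -4/(2×2) = -4/4 = -1; imaginary part = ±√144/(2×2) = 12/4 = 3. Poles: s = -1 ± 3j.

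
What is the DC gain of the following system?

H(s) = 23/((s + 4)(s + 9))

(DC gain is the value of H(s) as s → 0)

DC gain = H(0) = 23/(4 × 9) = 23/36 = 0.6389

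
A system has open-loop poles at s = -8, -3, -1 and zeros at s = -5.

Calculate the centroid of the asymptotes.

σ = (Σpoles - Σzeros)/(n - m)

σ = (Σpoles - Σzeros)/(n - m) = (-12 - (-5))/(3 - 1) = -7/2 = -3.5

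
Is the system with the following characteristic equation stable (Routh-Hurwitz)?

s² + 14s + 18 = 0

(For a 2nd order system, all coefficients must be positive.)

Coefficients: 1, 14, 18. All positive, so system is stable.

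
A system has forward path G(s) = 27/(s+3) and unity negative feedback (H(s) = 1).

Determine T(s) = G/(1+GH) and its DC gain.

T(s) = G/(1+GH) = [27/(s+3)] / [1 + 27/(s+3)] = 27/(s+3+27) = 27/(s+30). DC gain = 27/30 = 0.9.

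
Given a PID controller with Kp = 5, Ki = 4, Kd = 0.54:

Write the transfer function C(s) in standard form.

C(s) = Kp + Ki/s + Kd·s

Substituting values: C(s) = 5 + 4/s + 0.54s = (0.54s² + 5s + 4)/s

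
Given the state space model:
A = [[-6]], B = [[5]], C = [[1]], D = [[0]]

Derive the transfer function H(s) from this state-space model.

(sI - A)⁻¹ = 1/(s + 6). H(s) = 1 × 5/(s + 6) + 0 = 5/(s + 6).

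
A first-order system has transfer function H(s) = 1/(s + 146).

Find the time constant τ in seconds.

For H(s) = 1/(s + 1/τ), the pole is at -1/τ = -146, so τ = 1/146 = 0.0068 s.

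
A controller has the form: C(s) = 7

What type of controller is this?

This is a Proportional (P) controller.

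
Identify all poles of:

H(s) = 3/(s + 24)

Pole is where denominator = 0: s + 24 = 0, so s = -24.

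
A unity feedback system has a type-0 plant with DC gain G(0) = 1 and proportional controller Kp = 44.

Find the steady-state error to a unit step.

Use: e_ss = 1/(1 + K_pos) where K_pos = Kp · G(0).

K_pos = Kp · G(0) = 44 × 1 = 44. e_ss = 1/(1 + 44) = 0.0222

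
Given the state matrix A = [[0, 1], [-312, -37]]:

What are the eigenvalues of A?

det(A - λI) = λ² - (-37)λ + 312 = (λ - (-24))(λ - (-13)). Eigenvalues: -24, -13.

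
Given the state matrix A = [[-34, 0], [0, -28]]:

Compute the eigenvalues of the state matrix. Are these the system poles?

For diagonal matrix, eigenvalues are diagonal entries: λ₁ = -34, λ₂ = -28. Eigenvalues of A = system poles.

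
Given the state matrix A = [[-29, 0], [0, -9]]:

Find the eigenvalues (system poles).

For diagonal matrix, eigenvalues are diagonal entries: λ₁ = -29, λ₂ = -9.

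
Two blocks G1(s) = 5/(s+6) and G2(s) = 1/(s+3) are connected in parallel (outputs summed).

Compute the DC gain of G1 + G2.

Parallel: G_eq = G1 + G2. DC gain = G1(0) + G2(0) = 5/6 + 1/3 = 0.8333 + 0.3333 = 1.1667.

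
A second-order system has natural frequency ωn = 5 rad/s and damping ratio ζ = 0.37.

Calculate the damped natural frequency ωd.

ωd = ωn√(1 - ζ²) = 5√(1 - 0.37²) = 4.65 rad/s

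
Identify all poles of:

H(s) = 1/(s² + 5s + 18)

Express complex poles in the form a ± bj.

Discriminant = 5² - 4×1×18 = 25 - 72 = -47 < 0, so the poles are a complex conjugate pair s = (-5 ± j√47)/(2×1). Real part = -5/(2×1) = -5/2 = -2.5; imaginary part = ±√47/(2×1) ≈ 3.4278. Poles: s = -2.5 ± 3.4278j.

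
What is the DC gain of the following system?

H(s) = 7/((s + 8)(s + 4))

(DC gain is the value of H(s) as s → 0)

DC gain = H(0) = 7/(8 × 4) = 7/32 = 0.21875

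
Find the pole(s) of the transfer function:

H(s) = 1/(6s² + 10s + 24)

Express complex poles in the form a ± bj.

Discriminant = 10² - 4×6×24 = 100 - 576 = -476 < 0, so the poles are a complex conjugate pair s = (-10 ± j√476)/(2×6). Real part = -10/(2×6) = -10/12 ≈ -0.8333; imaginary part = ±√476/(2×6) ≈ 1.8181. Poles: s = -0.8333 ± 1.8181j.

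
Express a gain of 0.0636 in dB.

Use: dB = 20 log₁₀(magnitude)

dB = 20 log₁₀(0.0636) = -23.9 dB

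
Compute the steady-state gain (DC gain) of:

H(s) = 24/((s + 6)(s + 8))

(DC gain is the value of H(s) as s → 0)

DC gain = H(0) = 24/(6 × 8) = 24/48 = 0.5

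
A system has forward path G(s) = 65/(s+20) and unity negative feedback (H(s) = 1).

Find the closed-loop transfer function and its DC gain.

T(s) = G/(1+GH) = [65/(s+20)] / [1 + 65/(s+20)] = 65/(s+20+65) = 65/(s+85). DC gain = 65/85 = 0.7647.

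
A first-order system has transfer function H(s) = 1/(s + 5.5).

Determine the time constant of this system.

For H(s) = 1/(s + 1/τ), the pole is at -1/τ = -5.5, so τ = 1/5.5 = 0.1818 s.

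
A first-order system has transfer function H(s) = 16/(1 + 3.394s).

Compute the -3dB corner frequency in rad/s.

Corner frequency = 1/τ = 1/3.394 = 0.295 rad/s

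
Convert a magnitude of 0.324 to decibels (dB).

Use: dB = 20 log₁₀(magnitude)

dB = 20 log₁₀(0.324) = -9.8 dB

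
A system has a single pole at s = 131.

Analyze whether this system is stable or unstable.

Pole at s = 131 is in the right half-plane. Unstable.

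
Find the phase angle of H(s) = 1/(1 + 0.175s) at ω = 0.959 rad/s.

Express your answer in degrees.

Phase = -arctan(ωτ) = -arctan(0.959 × 0.175) = -9.5°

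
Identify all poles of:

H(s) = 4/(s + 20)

Pole is where denominator = 0: s + 20 = 0, so s = -20.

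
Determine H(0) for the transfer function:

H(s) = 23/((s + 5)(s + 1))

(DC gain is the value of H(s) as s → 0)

DC gain = H(0) = 23/(5 × 1) = 23/5 = 4.6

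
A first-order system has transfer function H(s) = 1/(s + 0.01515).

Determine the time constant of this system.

For H(s) = 1/(s + 1/τ), the pole is at -1/τ = -0.01515, so τ = 1/0.01515 = 66.01 s.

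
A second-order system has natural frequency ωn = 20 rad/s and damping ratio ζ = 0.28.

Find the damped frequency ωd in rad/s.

ωd = ωn√(1 - ζ²) = 20√(1 - 0.28²) = 19.2 rad/s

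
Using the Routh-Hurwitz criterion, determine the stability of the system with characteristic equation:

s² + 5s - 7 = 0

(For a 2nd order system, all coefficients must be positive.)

Coefficients: 1, 5, -7. c=-7 not positive, so system is unstable.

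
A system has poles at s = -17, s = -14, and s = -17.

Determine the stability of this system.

All poles are in the left half-plane. System is stable.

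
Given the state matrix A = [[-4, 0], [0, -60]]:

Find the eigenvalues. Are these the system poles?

For diagonal matrix, eigenvalues are diagonal entries: λ₁ = -4, λ₂ = -60. Eigenvalues of A = system poles.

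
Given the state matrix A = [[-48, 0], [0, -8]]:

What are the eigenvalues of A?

For diagonal matrix, eigenvalues are diagonal entries: λ₁ = -48, λ₂ = -8.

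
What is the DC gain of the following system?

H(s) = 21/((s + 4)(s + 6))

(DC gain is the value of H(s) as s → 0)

DC gain = H(0) = 21/(4 × 6) = 21/24 = 0.875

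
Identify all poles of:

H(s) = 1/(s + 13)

Pole is where denominator = 0: s + 13 = 0, so s = -13.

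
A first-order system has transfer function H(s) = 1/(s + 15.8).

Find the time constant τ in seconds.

For H(s) = 1/(s + 1/τ), the pole is at -1/τ = -15.8, so τ = 1/15.8 = 0.0633 s.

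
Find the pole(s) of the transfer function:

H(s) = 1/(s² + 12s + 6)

Discriminant = 12² - 4×1×6 = 144 - 24 = 120 > 0, so two distinct real poles. Using quadratic formula: s = (-12 ± √120)/(2×1) = (-12 ± √120)/2, with √120 ≈ 10.9545. s₁ ≈ -0.5228, s₂ ≈ -11.4772. Poles: s₁ = -0.5228, s₂ = -11.4772.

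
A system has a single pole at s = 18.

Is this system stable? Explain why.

Pole at s = 18 is in the right half-plane. Unstable.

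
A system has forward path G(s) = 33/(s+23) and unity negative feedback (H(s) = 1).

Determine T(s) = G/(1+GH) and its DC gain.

T(s) = G/(1+GH) = [33/(s+23)] / [1 + 33/(s+23)] = 33/(s+23+33) = 33/(s+56). DC gain = 33/56 = 0.5893.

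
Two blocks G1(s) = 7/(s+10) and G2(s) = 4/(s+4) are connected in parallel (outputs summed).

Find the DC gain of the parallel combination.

Parallel: G_eq = G1 + G2. DC gain = G1(0) + G2(0) = 7/10 + 4/4 = 0.7 + 1 = 1.7.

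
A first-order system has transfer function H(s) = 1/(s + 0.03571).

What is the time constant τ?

For H(s) = 1/(s + 1/τ), the pole is at -1/τ = -0.03571, so τ = 1/0.03571 = 28 s.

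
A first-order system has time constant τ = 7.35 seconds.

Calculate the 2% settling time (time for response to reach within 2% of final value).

For first-order system, 2% settling time ≈ 4τ = 4 × 7.35 = 29.4 s.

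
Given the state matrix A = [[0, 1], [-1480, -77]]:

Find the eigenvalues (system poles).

det(A - λI) = λ² - (-77)λ + 1480 = (λ - (-37))(λ - (-40)). Eigenvalues: -37, -40.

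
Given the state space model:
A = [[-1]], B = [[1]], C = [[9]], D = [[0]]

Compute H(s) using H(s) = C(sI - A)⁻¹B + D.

(sI - A)⁻¹ = 1/(s + 1). H(s) = 9 × 1/(s + 1) + 0 = 9/(s + 1).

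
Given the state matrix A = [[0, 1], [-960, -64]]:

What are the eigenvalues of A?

det(A - λI) = λ² - (-64)λ + 960 = (λ - (-40))(λ - (-24)). Eigenvalues: -40, -24.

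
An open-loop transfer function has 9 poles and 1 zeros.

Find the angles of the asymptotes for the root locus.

n - m = 9 - 1 = 8. Angles: θk = (2k + 1)·180°/8 = 22.5°, 67.5°, 112.5°, 157.5°, 202.5°, 247.5°, 292.5°, 337.5°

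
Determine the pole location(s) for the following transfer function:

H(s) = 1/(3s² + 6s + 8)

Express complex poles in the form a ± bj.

Discriminant = 6² - 4×3×8 = 36 - 96 = -60 < 0, so the poles are a complex conjugate pair s = (-6 ± j√60)/(2×3). Real part = -6/(2×3) = -6/6 = -1; imaginary part = ±√60/(2×3) ≈ 1.2910. Poles: s = -1 ± 1.2910j.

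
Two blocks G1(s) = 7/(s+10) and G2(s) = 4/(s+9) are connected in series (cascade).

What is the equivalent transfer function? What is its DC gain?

Series: multiply transfer functions. G_eq = 7/(s+10) × 4/(s+9) = 28/((s+10)(s+9)). DC gain = 28/(10×9) = 0.3111.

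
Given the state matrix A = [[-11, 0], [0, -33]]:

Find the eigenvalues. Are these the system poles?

For diagonal matrix, eigenvalues are diagonal entries: λ₁ = -11, λ₂ = -33. Eigenvalues of A = system poles.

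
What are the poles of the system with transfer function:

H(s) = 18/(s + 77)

Pole is where denominator = 0: s + 77 = 0, so s = -77.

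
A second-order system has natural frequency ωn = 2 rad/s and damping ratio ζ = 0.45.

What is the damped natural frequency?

ωd = ωn√(1 - ζ²) = 2√(1 - 0.45²) = 1.79 rad/s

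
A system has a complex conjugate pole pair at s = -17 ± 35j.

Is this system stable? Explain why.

Real part of poles is -17 (< 0, left half-plane). Stable.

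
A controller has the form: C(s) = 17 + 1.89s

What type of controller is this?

This is a Proportional-Derivative (PD) controller.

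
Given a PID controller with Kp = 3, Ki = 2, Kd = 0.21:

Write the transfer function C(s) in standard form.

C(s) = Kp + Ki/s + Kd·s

Substituting values: C(s) = 3 + 2/s + 0.21s = (0.21s² + 3s + 2)/s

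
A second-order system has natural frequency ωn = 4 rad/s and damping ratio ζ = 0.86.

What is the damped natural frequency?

ωd = ωn√(1 - ζ²) = 4√(1 - 0.86²) = 2.04 rad/s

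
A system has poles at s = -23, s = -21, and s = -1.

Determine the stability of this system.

All poles are in the left half-plane. System is stable.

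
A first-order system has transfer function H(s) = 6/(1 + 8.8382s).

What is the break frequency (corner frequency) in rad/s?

Corner frequency = 1/τ = 1/8.8382 = 0.113 rad/s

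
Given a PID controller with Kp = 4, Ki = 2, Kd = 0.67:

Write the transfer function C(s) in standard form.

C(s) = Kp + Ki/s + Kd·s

Substituting values: C(s) = 4 + 2/s + 0.67s = (0.67s² + 4s + 2)/s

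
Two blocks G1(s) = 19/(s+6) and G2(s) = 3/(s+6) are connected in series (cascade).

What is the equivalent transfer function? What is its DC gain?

Series: multiply transfer functions. G_eq = 19/(s+6) × 3/(s+6) = 57/((s+6)(s+6)). DC gain = 57/(6×6) = 1.5833.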